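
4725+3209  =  7934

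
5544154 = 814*6811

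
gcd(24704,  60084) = 4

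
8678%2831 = 185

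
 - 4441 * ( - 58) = 257578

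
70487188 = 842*83714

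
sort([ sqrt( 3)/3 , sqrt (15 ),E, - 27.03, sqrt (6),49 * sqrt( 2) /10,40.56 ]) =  [-27.03,sqrt(3 ) /3, sqrt( 6),E,sqrt( 15 ),49*sqrt(2)/10, 40.56 ]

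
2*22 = 44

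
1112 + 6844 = 7956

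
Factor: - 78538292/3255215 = - 2^2*5^ ( - 1 )*7^1*651043^(-1 )*2804939^1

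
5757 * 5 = 28785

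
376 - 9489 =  - 9113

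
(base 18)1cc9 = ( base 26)EID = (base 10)9945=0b10011011011001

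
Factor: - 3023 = -3023^1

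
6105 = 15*407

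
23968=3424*7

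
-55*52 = -2860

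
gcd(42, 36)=6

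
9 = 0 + 9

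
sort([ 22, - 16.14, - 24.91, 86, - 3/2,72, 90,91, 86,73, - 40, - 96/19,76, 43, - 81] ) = [  -  81, - 40,  -  24.91, - 16.14, - 96/19,-3/2, 22, 43, 72, 73,76, 86, 86 , 90, 91 ]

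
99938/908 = 49969/454 = 110.06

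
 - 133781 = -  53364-80417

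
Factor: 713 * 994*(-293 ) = -2^1 *7^1*23^1*31^1*71^1*293^1  =  - 207655546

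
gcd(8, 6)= 2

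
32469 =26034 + 6435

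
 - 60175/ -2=60175/2 = 30087.50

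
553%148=109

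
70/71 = 70/71 = 0.99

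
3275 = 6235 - 2960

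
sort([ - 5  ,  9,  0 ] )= [ - 5,0,9 ]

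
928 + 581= 1509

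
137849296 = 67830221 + 70019075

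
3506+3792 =7298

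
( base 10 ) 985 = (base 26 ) 1bn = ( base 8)1731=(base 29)14S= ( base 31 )10o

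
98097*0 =0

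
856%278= 22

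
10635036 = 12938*822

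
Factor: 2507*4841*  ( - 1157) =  - 14041799759 = - 13^1*23^1*47^1*89^1 * 103^1*  109^1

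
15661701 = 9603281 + 6058420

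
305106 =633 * 482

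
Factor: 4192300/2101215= 2^2*3^( - 1 )*5^1*7^1*53^1*113^1 * 127^( - 1)*1103^ ( - 1 ) = 838460/420243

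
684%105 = 54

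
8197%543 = 52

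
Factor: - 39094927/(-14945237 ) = 29^( - 1 )*223^(-1) * 2311^(  -  1) * 39094927^1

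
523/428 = 523/428 = 1.22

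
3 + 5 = 8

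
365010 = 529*690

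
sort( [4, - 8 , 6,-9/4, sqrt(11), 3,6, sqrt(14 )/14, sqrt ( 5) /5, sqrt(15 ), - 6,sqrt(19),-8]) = [ - 8, - 8, - 6,-9/4 , sqrt(14)/14, sqrt( 5) /5, 3, sqrt( 11), sqrt(15 ),4,sqrt(19), 6,6 ]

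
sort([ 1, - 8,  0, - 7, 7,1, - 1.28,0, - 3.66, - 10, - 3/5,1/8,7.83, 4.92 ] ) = [ - 10, - 8 , - 7, - 3.66, - 1.28, - 3/5,0,0, 1/8, 1, 1,  4.92,7, 7.83 ]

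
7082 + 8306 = 15388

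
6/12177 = 2/4059=0.00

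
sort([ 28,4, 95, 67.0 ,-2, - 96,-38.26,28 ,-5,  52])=[-96, - 38.26, - 5, - 2,4,  28, 28, 52,67.0,95] 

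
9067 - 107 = 8960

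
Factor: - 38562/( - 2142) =3^(- 1)*7^( - 1)*17^( - 1) * 6427^1 =6427/357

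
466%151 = 13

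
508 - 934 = - 426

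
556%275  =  6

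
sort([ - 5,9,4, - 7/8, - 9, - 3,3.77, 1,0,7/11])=[ - 9, - 5, - 3, - 7/8, 0,7/11,1, 3.77,4, 9]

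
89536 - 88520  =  1016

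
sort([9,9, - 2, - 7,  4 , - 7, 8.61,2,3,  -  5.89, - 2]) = [ - 7, - 7, - 5.89, - 2,-2 , 2 , 3,4,8.61 , 9, 9]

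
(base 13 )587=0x3bc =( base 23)1ID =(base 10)956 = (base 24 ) 1FK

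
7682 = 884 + 6798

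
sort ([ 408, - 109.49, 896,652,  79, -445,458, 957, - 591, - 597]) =[  -  597 , - 591,  -  445,  -  109.49,  79,408, 458,  652,896,957]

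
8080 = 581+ 7499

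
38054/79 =38054/79=481.70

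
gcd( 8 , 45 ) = 1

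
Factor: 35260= 2^2 * 5^1*41^1 * 43^1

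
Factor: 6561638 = 2^1 * 283^1 *11593^1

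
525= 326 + 199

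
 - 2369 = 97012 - 99381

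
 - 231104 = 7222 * (- 32) 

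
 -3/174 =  -1 + 57/58= -0.02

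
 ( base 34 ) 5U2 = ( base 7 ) 25555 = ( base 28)8iq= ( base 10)6802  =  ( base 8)15222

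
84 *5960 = 500640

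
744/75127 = 744/75127  =  0.01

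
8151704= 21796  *374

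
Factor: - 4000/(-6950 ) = 80/139 = 2^4 * 5^1*139^( - 1 ) 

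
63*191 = 12033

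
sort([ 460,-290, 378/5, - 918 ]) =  [ - 918,- 290, 378/5, 460] 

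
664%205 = 49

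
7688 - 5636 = 2052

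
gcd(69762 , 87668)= 14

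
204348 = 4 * 51087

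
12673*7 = 88711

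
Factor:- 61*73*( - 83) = 61^1*73^1 * 83^1 = 369599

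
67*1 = 67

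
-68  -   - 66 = -2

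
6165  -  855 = 5310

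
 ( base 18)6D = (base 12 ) a1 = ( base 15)81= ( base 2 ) 1111001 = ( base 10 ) 121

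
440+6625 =7065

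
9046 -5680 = 3366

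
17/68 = 1/4 = 0.25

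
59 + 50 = 109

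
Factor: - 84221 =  - 84221^1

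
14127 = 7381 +6746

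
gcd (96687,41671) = 1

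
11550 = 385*30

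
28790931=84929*339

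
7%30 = 7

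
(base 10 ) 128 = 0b10000000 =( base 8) 200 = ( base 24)58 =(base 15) 88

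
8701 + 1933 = 10634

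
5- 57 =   -  52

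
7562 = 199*38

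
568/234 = 284/117 = 2.43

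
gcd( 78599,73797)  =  1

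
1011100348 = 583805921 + 427294427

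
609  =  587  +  22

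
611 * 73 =44603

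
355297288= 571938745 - 216641457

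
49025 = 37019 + 12006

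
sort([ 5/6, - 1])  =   [ - 1, 5/6]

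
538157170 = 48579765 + 489577405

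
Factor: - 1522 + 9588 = 8066 = 2^1*37^1 * 109^1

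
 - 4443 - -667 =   -  3776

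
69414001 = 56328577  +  13085424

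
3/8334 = 1/2778 = 0.00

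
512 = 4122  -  3610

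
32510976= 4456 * 7296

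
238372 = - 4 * (-59593) 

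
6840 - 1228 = 5612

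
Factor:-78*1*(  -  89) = 6942  =  2^1*3^1*13^1*89^1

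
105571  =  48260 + 57311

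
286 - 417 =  - 131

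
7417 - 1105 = 6312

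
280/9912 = 5/177  =  0.03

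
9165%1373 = 927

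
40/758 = 20/379 = 0.05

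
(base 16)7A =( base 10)122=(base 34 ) 3K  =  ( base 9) 145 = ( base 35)3H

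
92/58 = 46/29 = 1.59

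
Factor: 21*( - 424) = - 2^3 * 3^1* 7^1*53^1 = - 8904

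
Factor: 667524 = 2^2 *3^1* 11^1 * 13^1*389^1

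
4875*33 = 160875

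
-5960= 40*( - 149)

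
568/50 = 11 +9/25 = 11.36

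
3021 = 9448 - 6427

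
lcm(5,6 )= 30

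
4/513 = 4/513 = 0.01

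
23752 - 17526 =6226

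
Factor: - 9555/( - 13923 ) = 3^( -1 )*5^1*7^1*17^(-1) = 35/51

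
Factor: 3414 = 2^1 * 3^1*569^1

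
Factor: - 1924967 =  - 11^1*103^1*1699^1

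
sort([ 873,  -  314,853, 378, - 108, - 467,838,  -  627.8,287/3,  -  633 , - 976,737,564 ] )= [- 976,-633, - 627.8, - 467, - 314, - 108, 287/3,378, 564,  737 , 838,853, 873 ] 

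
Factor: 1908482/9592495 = 2^1 * 5^( - 1)*11^( - 1)*23^(-1)*47^1*79^1*257^1*7583^( -1) 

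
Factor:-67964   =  - 2^2*13^1 * 1307^1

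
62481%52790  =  9691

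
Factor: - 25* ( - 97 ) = 2425 = 5^2*97^1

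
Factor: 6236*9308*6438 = 373691701344 = 2^5*3^1*13^1*29^1*37^1*179^1*1559^1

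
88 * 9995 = 879560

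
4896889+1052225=5949114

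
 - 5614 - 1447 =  - 7061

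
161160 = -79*( - 2040)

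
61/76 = 61/76 = 0.80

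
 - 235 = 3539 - 3774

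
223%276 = 223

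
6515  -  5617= 898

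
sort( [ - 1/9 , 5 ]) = [ - 1/9,5 ] 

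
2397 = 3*799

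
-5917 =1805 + - 7722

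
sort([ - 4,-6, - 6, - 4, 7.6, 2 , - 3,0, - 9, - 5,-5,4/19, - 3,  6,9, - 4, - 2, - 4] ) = [-9,-6,-6,-5, - 5, - 4, - 4, - 4,-4,-3,-3,- 2 , 0,4/19,2, 6, 7.6, 9]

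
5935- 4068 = 1867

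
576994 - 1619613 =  - 1042619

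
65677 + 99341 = 165018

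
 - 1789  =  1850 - 3639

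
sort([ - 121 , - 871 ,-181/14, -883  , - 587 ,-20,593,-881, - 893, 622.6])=[ - 893,  -  883 , - 881, - 871,  -  587, - 121, - 20 , -181/14,593, 622.6 ]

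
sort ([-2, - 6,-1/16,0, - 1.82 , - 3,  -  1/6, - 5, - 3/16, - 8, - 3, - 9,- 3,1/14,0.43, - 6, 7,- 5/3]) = [ - 9, - 8,  -  6, - 6 ,- 5,- 3, - 3 ,  -  3,  -  2, - 1.82,-5/3,  -  3/16,  -  1/6, -1/16, 0,1/14 , 0.43 , 7 ] 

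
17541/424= 17541/424 = 41.37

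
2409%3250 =2409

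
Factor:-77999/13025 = - 5^( - 2 )*521^ ( - 1 )*77999^1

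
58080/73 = 795 + 45/73 = 795.62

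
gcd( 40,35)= 5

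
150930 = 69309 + 81621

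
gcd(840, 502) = 2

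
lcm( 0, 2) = 0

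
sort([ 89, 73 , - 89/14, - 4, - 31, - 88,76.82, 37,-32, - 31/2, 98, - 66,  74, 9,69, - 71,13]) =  [ - 88, - 71, - 66, - 32, - 31, - 31/2, - 89/14, - 4, 9, 13, 37, 69, 73, 74, 76.82, 89, 98]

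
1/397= 1/397= 0.00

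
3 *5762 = 17286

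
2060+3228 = 5288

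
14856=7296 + 7560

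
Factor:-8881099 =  - 8881099^1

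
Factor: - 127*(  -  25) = 5^2 * 127^1 = 3175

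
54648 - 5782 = 48866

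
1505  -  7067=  - 5562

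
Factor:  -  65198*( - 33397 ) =2^1*7^2*  13^1 * 367^1*4657^1 =2177417606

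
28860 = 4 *7215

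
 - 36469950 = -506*72075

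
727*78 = 56706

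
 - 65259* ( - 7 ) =456813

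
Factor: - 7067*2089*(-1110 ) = 16386888930  =  2^1*3^1*5^1*37^2*191^1*2089^1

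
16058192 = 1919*8368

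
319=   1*319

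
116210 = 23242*5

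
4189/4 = 1047 + 1/4= 1047.25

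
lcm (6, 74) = 222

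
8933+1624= 10557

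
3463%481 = 96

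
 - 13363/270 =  - 50 + 137/270   =  -49.49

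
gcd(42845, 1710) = 95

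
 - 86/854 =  - 43/427 = - 0.10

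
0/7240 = 0 = 0.00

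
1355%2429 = 1355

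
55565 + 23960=79525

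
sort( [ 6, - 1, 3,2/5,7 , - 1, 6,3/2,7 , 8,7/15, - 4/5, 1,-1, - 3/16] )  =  [ - 1, - 1,-1, - 4/5, - 3/16, 2/5, 7/15, 1, 3/2,3, 6, 6,7, 7,8]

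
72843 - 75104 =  - 2261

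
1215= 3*405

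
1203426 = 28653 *42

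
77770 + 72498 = 150268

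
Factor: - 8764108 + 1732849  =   - 7031259= - 3^3*260417^1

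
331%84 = 79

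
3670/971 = 3+757/971 = 3.78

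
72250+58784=131034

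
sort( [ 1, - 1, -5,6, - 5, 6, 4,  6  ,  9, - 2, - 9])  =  [ - 9,-5, - 5, - 2, - 1,1,4,  6,6,6,9 ]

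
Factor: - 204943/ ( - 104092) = 2^( - 2 ) * 29^1*37^1 * 53^ ( - 1 ) * 191^1 * 491^ ( - 1)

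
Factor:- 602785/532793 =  - 5^1*137^(- 1) * 3889^( - 1)*120557^1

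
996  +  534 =1530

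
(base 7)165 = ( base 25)3L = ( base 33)2u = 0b1100000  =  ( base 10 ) 96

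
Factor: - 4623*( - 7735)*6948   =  2^2* 3^3*5^1*7^1*13^1*17^1*23^1*67^1*193^1  =  248452871940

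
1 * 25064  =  25064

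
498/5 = 99 + 3/5 = 99.60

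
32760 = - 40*(  -  819 )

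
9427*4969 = 46842763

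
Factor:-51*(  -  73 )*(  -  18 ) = -67014 = -  2^1*3^3*17^1*73^1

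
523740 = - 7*( - 74820)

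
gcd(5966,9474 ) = 2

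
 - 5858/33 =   -  178+16/33 = -177.52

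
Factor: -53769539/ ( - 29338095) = 3^( -1 ) * 5^( - 1)*1955873^( - 1) * 53769539^1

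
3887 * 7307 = 28402309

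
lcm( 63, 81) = 567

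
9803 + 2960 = 12763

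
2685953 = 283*9491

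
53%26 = 1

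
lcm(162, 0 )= 0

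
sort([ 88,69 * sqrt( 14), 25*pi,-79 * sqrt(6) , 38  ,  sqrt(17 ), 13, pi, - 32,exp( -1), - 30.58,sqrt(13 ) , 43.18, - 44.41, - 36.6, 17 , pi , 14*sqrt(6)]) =[-79 * sqrt(6),-44.41,  -  36.6,-32, - 30.58,exp( - 1),pi,pi,sqrt( 13),sqrt(17 ), 13,17,14 * sqrt ( 6 ),38,  43.18,25*pi  ,  88,69*sqrt( 14 )]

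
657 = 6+651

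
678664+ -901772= - 223108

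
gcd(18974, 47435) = 9487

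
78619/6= 78619/6 = 13103.17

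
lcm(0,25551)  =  0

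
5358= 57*94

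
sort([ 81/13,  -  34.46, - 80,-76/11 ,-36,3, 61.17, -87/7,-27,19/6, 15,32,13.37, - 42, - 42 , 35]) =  [ - 80,-42,-42, - 36, - 34.46,-27,-87/7 ,-76/11,3,19/6,81/13,13.37,15,32, 35,61.17 ]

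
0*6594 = 0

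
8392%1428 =1252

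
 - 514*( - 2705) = 1390370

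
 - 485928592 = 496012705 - 981941297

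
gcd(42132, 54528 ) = 12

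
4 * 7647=30588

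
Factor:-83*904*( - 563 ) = 42243016 = 2^3*83^1*113^1*563^1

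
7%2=1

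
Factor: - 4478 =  - 2^1*2239^1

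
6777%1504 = 761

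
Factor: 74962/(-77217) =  - 2^1*3^( - 1 )*7^( - 1)  *  37^1*1013^1 * 3677^( - 1 )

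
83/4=83/4  =  20.75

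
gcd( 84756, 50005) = 1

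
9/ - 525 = -3/175 = - 0.02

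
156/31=156/31 = 5.03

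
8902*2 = 17804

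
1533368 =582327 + 951041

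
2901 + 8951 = 11852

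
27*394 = 10638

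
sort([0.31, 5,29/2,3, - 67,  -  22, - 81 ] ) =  [-81, - 67, - 22, 0.31, 3, 5, 29/2 ]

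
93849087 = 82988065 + 10861022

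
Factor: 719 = 719^1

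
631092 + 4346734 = 4977826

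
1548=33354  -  31806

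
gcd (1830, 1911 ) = 3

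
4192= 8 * 524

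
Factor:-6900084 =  - 2^2*3^2  *  191669^1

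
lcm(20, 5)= 20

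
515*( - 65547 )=-33756705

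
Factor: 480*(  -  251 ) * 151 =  - 18192480 = -  2^5*3^1*5^1*151^1*251^1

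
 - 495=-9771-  - 9276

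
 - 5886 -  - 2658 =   -  3228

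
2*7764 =15528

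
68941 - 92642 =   -  23701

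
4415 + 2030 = 6445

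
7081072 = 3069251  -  -4011821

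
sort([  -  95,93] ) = [ - 95,93] 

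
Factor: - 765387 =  - 3^2*7^1 * 12149^1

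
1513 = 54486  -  52973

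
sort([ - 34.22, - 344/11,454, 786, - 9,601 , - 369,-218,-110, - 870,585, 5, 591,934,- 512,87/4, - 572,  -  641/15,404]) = [ -870, - 572 ,  -  512, -369 ,-218, - 110, - 641/15, - 34.22, -344/11, - 9,5, 87/4 , 404, 454,585,591,601,786,934 ]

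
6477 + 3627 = 10104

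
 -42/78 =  - 7/13 = - 0.54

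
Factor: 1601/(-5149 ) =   -  19^(  -  1)*271^ ( - 1)*1601^1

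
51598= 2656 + 48942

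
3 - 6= -3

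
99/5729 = 99/5729 = 0.02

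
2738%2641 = 97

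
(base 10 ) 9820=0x265C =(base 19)183G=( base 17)1GGB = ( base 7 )40426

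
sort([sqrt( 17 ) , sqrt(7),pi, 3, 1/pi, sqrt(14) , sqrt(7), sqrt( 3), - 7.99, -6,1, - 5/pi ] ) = [ - 7.99, -6,-5/pi,1/pi,  1,sqrt (3 ), sqrt( 7),sqrt(7 ), 3,pi, sqrt( 14),  sqrt( 17 ) ]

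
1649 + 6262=7911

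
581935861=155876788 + 426059073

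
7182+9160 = 16342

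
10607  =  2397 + 8210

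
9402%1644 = 1182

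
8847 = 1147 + 7700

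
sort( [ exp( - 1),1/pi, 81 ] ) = [ 1/pi,exp( - 1) , 81 ] 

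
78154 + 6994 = 85148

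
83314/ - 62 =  - 41657/31 = - 1343.77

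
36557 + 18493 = 55050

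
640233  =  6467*99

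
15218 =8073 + 7145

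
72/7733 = 72/7733=0.01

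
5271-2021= 3250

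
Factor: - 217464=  - 2^3*3^1 * 13^1 * 17^1  *  41^1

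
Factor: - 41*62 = -2542 = - 2^1*31^1*41^1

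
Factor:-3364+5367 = 2003^1 = 2003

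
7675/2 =3837 + 1/2 = 3837.50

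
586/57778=293/28889 = 0.01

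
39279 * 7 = 274953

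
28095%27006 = 1089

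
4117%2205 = 1912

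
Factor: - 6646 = -2^1*3323^1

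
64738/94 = 32369/47 =688.70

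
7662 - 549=7113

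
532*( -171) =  - 90972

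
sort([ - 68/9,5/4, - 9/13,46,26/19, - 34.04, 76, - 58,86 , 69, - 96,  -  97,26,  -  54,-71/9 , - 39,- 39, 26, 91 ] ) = [-97, - 96 ,  -  58, - 54, - 39, - 39 , - 34.04, - 71/9, -68/9,-9/13, 5/4, 26/19, 26, 26,46,69 , 76,86 , 91] 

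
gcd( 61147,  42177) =1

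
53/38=53/38 =1.39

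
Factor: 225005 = 5^1*11^1*4091^1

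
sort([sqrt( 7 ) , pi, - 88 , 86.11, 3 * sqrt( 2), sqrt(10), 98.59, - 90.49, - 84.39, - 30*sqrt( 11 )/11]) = [ - 90.49, - 88, - 84.39, - 30*sqrt(11) /11,sqrt(7 ) , pi,sqrt( 10),3*sqrt(2),86.11,98.59]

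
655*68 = 44540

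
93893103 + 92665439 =186558542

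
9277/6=1546 + 1/6 = 1546.17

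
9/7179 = 3/2393 = 0.00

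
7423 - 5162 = 2261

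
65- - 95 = 160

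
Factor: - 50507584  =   - 2^6 *789181^1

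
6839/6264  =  6839/6264 = 1.09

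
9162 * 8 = 73296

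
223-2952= -2729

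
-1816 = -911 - 905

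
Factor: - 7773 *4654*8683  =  -2^1*3^1 * 13^1*19^1*179^1*457^1*2591^1=-  314112231186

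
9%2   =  1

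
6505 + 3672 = 10177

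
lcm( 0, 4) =0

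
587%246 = 95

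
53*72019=3817007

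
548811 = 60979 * 9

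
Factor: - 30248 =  -2^3*19^1*199^1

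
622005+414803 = 1036808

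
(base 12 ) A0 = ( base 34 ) 3I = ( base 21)5f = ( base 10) 120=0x78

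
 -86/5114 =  - 1 + 2514/2557 = - 0.02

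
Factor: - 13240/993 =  - 2^3 * 3^( - 1 )*5^1 = - 40/3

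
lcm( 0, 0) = 0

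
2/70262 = 1/35131 = 0.00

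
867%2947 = 867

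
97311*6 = 583866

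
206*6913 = 1424078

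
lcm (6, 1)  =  6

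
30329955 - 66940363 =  - 36610408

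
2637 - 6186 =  -3549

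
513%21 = 9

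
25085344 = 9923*2528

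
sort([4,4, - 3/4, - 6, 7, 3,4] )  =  [ - 6, - 3/4,3, 4, 4, 4,7]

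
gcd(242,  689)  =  1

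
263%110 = 43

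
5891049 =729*8081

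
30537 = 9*3393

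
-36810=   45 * (-818 )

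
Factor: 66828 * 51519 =2^2*3^2*13^1 * 1321^1*5569^1= 3442911732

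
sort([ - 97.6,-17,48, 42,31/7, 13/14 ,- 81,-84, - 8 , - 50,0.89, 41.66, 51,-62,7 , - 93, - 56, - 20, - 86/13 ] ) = [ - 97.6, - 93, - 84, - 81,-62,- 56,-50, - 20, - 17, - 8,- 86/13,0.89,13/14, 31/7,7,  41.66,42, 48,51 ] 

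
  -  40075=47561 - 87636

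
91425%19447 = 13637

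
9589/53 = 9589/53 = 180.92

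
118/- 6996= - 1 + 3439/3498=- 0.02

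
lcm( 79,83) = 6557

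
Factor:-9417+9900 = 483= 3^1*7^1*23^1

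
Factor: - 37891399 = - 7^1*13^1 * 416389^1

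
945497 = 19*49763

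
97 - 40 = 57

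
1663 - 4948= - 3285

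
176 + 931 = 1107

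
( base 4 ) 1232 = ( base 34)38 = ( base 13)86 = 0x6e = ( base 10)110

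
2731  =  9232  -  6501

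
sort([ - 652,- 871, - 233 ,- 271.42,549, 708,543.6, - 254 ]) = [-871 , - 652, - 271.42, - 254, - 233,543.6,549,708]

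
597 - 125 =472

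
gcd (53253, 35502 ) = 17751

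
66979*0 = 0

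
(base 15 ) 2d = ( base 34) 19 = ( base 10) 43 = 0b101011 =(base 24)1J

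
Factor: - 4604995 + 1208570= -3396425= - 5^2*103^1*1319^1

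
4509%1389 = 342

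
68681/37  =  68681/37= 1856.24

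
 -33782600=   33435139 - 67217739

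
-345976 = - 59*5864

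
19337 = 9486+9851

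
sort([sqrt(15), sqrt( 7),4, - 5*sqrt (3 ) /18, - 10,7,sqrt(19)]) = [ - 10, - 5* sqrt (3)/18,sqrt(7),sqrt( 15 ),4, sqrt( 19), 7 ] 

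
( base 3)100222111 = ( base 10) 7276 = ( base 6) 53404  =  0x1C6C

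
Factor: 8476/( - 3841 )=-2^2*13^1 * 23^ ( - 1)*163^1*167^( - 1 ) 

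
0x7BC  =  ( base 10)1980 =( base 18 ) 620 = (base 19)594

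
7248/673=7248/673 = 10.77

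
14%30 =14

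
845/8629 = 845/8629  =  0.10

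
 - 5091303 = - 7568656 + 2477353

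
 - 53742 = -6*8957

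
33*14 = 462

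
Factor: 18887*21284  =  401990908 = 2^2 * 11^1*17^2 * 101^1  *  313^1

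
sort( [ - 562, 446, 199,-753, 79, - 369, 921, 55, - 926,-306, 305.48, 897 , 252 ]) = [-926,-753, - 562, - 369, - 306, 55, 79,  199, 252, 305.48, 446, 897, 921]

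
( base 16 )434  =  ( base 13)64A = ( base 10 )1076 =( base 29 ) 183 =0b10000110100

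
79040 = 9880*8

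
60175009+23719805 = 83894814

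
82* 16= 1312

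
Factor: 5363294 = 2^1*83^1 * 32309^1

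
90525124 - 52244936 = 38280188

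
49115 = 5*9823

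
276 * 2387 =658812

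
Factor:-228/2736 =-1/12 = - 2^( - 2)*3^( - 1)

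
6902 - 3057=3845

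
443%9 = 2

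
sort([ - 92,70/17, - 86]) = [ - 92, - 86,70/17 ] 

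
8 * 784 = 6272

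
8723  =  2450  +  6273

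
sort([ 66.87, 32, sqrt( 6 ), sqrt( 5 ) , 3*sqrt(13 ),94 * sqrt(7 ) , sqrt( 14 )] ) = [ sqrt( 5) , sqrt( 6),sqrt( 14) , 3*sqrt( 13),32, 66.87,94*sqrt( 7 ) ]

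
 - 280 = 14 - 294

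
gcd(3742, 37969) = 1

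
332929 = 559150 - 226221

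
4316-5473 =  - 1157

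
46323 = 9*5147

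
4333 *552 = 2391816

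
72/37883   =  72/37883=0.00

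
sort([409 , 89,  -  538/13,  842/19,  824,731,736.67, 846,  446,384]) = [ - 538/13,842/19,  89,384 , 409,446,731,736.67,824,846] 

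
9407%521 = 29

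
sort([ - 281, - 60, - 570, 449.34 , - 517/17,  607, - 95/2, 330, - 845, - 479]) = [ - 845,  -  570, - 479, - 281,  -  60,-95/2, - 517/17 , 330,  449.34,  607]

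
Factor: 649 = 11^1*59^1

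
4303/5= 4303/5=860.60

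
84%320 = 84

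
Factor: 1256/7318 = 2^2 * 157^1*3659^ ( - 1)=628/3659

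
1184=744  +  440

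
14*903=12642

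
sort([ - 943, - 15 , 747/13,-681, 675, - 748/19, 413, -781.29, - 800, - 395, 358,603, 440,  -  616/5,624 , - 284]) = [ - 943,-800,-781.29 , - 681,-395, - 284, - 616/5, - 748/19, - 15, 747/13,358,413, 440,603, 624, 675] 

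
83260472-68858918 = 14401554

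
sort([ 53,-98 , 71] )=[ - 98,53,71 ] 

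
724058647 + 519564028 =1243622675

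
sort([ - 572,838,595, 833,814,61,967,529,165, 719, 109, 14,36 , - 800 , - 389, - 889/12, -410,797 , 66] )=[ - 800 , - 572, - 410, - 389,-889/12,14,36,61, 66,109, 165, 529,595,719 , 797,814, 833, 838,967 ]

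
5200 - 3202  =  1998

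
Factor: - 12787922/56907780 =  - 2^( - 1 )*3^( - 1) *5^( - 1 ) * 7^2*  443^( - 1)*2141^(-1 )*130489^1 = - 6393961/28453890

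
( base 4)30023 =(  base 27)11N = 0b1100001011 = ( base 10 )779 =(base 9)1055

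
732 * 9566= 7002312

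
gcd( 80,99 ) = 1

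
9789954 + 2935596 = 12725550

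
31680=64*495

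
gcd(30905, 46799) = 883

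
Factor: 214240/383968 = 5^1 * 13^ (  -  1 ) * 71^ (-1 ) * 103^1 = 515/923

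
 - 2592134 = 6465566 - 9057700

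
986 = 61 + 925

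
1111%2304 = 1111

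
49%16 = 1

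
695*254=176530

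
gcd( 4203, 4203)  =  4203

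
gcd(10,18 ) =2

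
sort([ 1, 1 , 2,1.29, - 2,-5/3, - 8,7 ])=[ - 8, - 2, - 5/3  ,  1,1 , 1.29, 2, 7]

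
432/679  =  432/679 = 0.64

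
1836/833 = 108/49 = 2.20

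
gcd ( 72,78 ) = 6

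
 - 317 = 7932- 8249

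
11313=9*1257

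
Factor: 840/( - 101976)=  -5^1*607^( - 1)= - 5/607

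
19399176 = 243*79832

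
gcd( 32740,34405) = 5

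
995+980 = 1975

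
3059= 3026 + 33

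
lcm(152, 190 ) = 760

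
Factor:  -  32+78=46 = 2^1*23^1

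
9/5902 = 9/5902 = 0.00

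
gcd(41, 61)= 1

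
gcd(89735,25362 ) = 1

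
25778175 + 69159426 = 94937601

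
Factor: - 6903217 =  - 6903217^1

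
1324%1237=87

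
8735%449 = 204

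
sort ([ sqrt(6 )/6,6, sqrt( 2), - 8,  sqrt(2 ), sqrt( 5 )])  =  [ - 8, sqrt(6 ) /6, sqrt (2), sqrt(2), sqrt ( 5) , 6 ] 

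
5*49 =245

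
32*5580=178560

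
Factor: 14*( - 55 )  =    -  2^1*5^1*7^1*11^1 = - 770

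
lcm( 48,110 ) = 2640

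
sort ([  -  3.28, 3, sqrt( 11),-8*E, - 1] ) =[ - 8*E,  -  3.28,  -  1,3, sqrt(11)]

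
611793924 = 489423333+122370591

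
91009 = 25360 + 65649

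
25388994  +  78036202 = 103425196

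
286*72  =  20592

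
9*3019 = 27171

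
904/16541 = 904/16541  =  0.05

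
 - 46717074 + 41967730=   -  4749344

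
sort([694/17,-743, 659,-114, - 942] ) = [ - 942, - 743,-114,694/17,  659 ] 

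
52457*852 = 44693364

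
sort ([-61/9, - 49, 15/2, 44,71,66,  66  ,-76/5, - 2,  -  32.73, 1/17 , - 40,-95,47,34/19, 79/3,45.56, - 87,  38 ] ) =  [ - 95, - 87, - 49,  -  40,-32.73 ,-76/5,-61/9,- 2,  1/17, 34/19,15/2, 79/3,  38,44,45.56, 47,66 , 66, 71]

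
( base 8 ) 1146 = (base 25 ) oe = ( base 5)4424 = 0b1001100110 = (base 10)614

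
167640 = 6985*24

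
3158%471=332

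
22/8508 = 11/4254 = 0.00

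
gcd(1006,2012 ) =1006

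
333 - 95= 238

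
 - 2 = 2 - 4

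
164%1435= 164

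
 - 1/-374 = 1/374 = 0.00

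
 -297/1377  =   - 1 + 40/51 =- 0.22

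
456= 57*8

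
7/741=7/741 = 0.01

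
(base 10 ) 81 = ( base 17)4d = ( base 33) 2f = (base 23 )3c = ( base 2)1010001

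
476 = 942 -466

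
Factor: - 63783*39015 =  - 2488493745 = - 3^5*5^1*17^2*19^1*373^1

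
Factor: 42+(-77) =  - 5^1*7^1 = - 35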